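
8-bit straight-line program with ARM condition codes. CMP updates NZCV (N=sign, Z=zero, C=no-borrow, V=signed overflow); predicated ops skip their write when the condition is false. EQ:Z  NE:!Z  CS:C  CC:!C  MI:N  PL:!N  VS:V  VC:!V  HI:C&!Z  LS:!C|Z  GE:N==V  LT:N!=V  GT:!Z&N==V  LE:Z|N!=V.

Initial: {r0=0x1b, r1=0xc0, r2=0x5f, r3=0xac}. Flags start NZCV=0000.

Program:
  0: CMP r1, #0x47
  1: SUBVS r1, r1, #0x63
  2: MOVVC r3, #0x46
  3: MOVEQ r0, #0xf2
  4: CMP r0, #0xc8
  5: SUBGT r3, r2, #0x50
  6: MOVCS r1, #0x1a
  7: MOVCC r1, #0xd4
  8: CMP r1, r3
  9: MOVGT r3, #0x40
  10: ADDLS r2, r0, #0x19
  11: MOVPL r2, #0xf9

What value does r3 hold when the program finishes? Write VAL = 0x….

VAL = 0x0f

[0] flags=0011 → (cmp)
[1] flags=0011 VS?T → r1=0x5d
[2] flags=0011 VC?F → skip
[3] flags=0011 EQ?F → skip
[4] flags=0000 → (cmp)
[5] flags=0000 GT?T → r3=0x0f
[6] flags=0000 CS?F → skip
[7] flags=0000 CC?T → r1=0xd4
[8] flags=1010 → (cmp)
[9] flags=1010 GT?F → skip
[10] flags=1010 LS?F → skip
[11] flags=1010 PL?F → skip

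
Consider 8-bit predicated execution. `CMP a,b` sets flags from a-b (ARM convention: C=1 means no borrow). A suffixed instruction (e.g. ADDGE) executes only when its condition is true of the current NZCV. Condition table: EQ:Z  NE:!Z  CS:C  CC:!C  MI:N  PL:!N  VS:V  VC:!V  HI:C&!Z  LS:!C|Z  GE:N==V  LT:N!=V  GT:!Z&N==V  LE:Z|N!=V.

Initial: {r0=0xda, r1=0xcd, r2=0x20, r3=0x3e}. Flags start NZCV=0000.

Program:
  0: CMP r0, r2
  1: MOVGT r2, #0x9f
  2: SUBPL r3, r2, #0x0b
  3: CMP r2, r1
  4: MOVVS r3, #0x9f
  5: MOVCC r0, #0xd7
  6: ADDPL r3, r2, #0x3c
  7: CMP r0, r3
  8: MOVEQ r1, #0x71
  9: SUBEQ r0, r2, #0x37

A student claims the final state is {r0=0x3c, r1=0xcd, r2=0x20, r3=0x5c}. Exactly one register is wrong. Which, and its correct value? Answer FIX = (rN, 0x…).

FIX = (r0, 0xd7)

[0] flags=1010 → (cmp)
[1] flags=1010 GT?F → skip
[2] flags=1010 PL?F → skip
[3] flags=0000 → (cmp)
[4] flags=0000 VS?F → skip
[5] flags=0000 CC?T → r0=0xd7
[6] flags=0000 PL?T → r3=0x5c
[7] flags=0011 → (cmp)
[8] flags=0011 EQ?F → skip
[9] flags=0011 EQ?F → skip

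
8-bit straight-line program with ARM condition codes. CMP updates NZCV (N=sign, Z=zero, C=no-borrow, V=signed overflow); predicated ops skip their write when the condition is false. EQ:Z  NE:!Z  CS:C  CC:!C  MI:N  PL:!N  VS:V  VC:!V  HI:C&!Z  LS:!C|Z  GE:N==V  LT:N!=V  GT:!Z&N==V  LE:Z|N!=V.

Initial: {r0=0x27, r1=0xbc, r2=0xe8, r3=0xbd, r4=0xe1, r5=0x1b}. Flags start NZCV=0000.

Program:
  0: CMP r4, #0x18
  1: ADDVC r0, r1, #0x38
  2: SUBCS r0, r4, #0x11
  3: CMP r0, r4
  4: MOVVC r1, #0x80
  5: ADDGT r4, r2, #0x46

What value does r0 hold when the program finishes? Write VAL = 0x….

VAL = 0xd0

[0] flags=1010 → (cmp)
[1] flags=1010 VC?T → r0=0xf4
[2] flags=1010 CS?T → r0=0xd0
[3] flags=1000 → (cmp)
[4] flags=1000 VC?T → r1=0x80
[5] flags=1000 GT?F → skip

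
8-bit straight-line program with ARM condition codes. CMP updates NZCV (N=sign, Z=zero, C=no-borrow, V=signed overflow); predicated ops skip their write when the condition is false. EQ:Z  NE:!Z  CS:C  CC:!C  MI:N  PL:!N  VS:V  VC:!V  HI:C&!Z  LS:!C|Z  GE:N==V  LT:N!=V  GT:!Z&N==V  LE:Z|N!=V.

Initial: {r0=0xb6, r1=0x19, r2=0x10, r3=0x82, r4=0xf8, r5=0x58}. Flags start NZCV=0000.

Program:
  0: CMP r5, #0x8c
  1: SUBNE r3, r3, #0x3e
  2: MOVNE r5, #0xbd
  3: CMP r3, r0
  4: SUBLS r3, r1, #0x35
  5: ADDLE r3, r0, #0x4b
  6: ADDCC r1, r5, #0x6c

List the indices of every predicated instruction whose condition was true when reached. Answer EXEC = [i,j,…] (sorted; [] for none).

EXEC = [1,2,4,6]

[0] flags=1001 → (cmp)
[1] flags=1001 NE?T → r3=0x44
[2] flags=1001 NE?T → r5=0xbd
[3] flags=1001 → (cmp)
[4] flags=1001 LS?T → r3=0xe4
[5] flags=1001 LE?F → skip
[6] flags=1001 CC?T → r1=0x29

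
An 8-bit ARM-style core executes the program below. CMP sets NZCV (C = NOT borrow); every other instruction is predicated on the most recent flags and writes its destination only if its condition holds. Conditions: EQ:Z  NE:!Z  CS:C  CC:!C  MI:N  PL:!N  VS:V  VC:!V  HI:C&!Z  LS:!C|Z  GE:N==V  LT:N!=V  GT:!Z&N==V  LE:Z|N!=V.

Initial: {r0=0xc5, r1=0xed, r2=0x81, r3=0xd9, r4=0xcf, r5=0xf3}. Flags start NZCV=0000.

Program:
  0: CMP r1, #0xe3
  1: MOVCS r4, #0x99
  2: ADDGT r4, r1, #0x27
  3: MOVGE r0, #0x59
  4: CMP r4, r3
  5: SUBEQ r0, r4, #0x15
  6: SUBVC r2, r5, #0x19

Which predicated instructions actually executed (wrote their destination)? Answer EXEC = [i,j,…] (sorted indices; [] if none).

0: ✓ CMP  NZCV=0010
1: ✓ MOVCS  r4←0x99
2: ✓ ADDGT  r4←0x14
3: ✓ MOVGE  r0←0x59
4: ✓ CMP  NZCV=0000
5: · SUBEQ
6: ✓ SUBVC  r2←0xda

EXEC = [1,2,3,6]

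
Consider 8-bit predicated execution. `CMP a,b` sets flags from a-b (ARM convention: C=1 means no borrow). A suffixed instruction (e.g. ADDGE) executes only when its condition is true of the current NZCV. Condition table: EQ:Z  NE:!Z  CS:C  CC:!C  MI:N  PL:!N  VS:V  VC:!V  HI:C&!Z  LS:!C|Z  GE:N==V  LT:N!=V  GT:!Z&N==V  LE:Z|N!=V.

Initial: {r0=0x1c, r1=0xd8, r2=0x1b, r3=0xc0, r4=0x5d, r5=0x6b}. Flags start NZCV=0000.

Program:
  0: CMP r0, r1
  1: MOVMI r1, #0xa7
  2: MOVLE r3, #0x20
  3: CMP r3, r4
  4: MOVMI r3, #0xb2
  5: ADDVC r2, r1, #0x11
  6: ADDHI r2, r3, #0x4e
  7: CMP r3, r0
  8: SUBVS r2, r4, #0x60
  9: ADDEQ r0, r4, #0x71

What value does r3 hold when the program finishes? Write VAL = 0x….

[0] flags=0000 → (cmp)
[1] flags=0000 MI?F → skip
[2] flags=0000 LE?F → skip
[3] flags=0011 → (cmp)
[4] flags=0011 MI?F → skip
[5] flags=0011 VC?F → skip
[6] flags=0011 HI?T → r2=0x0e
[7] flags=1010 → (cmp)
[8] flags=1010 VS?F → skip
[9] flags=1010 EQ?F → skip

VAL = 0xc0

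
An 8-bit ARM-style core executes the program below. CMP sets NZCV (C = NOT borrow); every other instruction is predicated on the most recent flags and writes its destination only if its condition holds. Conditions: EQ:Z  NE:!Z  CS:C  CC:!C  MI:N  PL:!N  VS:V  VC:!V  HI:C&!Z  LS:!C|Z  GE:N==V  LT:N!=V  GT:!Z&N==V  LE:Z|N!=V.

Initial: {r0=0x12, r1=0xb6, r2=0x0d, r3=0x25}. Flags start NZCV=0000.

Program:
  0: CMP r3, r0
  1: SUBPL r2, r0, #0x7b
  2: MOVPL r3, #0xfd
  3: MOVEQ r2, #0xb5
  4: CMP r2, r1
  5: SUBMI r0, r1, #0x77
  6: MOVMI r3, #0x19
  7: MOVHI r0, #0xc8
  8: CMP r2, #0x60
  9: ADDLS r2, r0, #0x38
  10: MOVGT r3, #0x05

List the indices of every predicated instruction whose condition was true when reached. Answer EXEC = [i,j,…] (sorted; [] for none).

EXEC = [1,2,5,6]

0: ✓ CMP  NZCV=0010
1: ✓ SUBPL  r2←0x97
2: ✓ MOVPL  r3←0xfd
3: · MOVEQ
4: ✓ CMP  NZCV=1000
5: ✓ SUBMI  r0←0x3f
6: ✓ MOVMI  r3←0x19
7: · MOVHI
8: ✓ CMP  NZCV=0011
9: · ADDLS
10: · MOVGT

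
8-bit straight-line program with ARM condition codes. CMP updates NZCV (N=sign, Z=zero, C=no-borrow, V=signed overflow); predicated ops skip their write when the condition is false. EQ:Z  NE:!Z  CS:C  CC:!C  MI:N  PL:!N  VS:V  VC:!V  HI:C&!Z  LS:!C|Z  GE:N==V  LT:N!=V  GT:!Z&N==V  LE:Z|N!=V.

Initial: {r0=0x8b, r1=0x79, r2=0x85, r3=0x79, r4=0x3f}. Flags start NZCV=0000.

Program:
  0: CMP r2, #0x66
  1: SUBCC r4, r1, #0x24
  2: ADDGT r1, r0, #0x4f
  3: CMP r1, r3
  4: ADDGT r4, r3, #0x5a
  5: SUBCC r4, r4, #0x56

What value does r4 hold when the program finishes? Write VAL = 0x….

VAL = 0x3f

0: ✓ CMP  NZCV=0011
1: · SUBCC
2: · ADDGT
3: ✓ CMP  NZCV=0110
4: · ADDGT
5: · SUBCC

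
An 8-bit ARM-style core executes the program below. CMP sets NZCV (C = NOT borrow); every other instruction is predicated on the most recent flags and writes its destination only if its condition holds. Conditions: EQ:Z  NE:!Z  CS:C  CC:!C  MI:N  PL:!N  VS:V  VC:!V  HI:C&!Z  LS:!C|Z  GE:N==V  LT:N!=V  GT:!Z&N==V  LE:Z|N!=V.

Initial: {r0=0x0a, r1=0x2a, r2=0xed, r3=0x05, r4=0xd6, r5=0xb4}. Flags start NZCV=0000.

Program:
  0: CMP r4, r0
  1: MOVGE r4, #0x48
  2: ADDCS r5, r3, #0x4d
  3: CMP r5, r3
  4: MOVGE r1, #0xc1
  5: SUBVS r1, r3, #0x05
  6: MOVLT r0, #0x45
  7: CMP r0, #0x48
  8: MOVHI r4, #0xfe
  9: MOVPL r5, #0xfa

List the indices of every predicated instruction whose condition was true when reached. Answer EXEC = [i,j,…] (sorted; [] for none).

EXEC = [2,4]

[0] flags=1010 → (cmp)
[1] flags=1010 GE?F → skip
[2] flags=1010 CS?T → r5=0x52
[3] flags=0010 → (cmp)
[4] flags=0010 GE?T → r1=0xc1
[5] flags=0010 VS?F → skip
[6] flags=0010 LT?F → skip
[7] flags=1000 → (cmp)
[8] flags=1000 HI?F → skip
[9] flags=1000 PL?F → skip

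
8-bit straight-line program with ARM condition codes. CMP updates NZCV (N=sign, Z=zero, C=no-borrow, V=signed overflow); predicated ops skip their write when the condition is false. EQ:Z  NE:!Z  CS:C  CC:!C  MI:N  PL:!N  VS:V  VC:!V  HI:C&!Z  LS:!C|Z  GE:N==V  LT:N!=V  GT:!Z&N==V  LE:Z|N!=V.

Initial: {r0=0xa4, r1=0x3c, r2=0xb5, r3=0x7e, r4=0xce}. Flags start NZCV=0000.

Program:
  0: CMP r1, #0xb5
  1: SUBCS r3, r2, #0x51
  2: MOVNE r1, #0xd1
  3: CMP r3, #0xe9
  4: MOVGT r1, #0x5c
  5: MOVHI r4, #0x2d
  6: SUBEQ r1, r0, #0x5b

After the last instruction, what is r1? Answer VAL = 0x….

[0] flags=1001 → (cmp)
[1] flags=1001 CS?F → skip
[2] flags=1001 NE?T → r1=0xd1
[3] flags=1001 → (cmp)
[4] flags=1001 GT?T → r1=0x5c
[5] flags=1001 HI?F → skip
[6] flags=1001 EQ?F → skip

VAL = 0x5c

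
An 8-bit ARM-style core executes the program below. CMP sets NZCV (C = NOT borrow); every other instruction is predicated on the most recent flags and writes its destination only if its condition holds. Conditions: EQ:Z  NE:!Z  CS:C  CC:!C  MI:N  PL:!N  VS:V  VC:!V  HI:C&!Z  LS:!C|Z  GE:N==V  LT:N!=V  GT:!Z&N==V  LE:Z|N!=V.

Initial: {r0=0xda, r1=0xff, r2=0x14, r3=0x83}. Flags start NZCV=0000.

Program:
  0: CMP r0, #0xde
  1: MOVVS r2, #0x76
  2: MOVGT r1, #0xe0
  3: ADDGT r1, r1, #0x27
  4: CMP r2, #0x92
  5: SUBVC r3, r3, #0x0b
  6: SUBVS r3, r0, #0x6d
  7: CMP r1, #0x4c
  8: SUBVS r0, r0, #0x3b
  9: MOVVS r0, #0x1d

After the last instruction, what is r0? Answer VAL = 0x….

[0] flags=1000 → (cmp)
[1] flags=1000 VS?F → skip
[2] flags=1000 GT?F → skip
[3] flags=1000 GT?F → skip
[4] flags=1001 → (cmp)
[5] flags=1001 VC?F → skip
[6] flags=1001 VS?T → r3=0x6d
[7] flags=1010 → (cmp)
[8] flags=1010 VS?F → skip
[9] flags=1010 VS?F → skip

VAL = 0xda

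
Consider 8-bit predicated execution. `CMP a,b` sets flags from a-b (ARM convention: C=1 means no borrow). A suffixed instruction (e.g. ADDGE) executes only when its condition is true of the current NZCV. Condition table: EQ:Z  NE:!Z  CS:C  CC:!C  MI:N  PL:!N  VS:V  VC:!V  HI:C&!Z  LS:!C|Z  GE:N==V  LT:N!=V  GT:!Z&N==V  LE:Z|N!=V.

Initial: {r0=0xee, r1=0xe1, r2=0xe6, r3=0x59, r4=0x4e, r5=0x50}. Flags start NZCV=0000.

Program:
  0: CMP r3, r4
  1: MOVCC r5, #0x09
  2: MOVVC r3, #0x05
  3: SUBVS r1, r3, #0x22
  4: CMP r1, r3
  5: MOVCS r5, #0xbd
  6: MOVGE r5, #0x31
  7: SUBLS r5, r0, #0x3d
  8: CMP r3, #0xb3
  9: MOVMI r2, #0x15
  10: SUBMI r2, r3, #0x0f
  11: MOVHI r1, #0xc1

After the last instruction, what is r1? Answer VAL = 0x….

VAL = 0xe1

0: ✓ CMP  NZCV=0010
1: · MOVCC
2: ✓ MOVVC  r3←0x05
3: · SUBVS
4: ✓ CMP  NZCV=1010
5: ✓ MOVCS  r5←0xbd
6: · MOVGE
7: · SUBLS
8: ✓ CMP  NZCV=0000
9: · MOVMI
10: · SUBMI
11: · MOVHI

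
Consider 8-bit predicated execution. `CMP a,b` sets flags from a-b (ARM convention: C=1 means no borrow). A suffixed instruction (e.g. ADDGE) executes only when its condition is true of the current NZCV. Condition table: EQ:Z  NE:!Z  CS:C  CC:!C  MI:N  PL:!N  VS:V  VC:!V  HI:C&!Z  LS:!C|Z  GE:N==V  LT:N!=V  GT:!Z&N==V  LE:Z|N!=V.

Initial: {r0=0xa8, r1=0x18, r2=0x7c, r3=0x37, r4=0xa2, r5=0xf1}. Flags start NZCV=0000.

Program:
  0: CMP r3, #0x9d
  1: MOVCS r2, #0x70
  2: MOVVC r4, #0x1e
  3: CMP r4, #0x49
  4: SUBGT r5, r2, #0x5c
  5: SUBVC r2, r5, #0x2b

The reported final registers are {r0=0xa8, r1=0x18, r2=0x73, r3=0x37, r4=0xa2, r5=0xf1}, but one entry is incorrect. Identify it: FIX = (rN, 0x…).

[0] flags=1001 → (cmp)
[1] flags=1001 CS?F → skip
[2] flags=1001 VC?F → skip
[3] flags=0011 → (cmp)
[4] flags=0011 GT?F → skip
[5] flags=0011 VC?F → skip

FIX = (r2, 0x7c)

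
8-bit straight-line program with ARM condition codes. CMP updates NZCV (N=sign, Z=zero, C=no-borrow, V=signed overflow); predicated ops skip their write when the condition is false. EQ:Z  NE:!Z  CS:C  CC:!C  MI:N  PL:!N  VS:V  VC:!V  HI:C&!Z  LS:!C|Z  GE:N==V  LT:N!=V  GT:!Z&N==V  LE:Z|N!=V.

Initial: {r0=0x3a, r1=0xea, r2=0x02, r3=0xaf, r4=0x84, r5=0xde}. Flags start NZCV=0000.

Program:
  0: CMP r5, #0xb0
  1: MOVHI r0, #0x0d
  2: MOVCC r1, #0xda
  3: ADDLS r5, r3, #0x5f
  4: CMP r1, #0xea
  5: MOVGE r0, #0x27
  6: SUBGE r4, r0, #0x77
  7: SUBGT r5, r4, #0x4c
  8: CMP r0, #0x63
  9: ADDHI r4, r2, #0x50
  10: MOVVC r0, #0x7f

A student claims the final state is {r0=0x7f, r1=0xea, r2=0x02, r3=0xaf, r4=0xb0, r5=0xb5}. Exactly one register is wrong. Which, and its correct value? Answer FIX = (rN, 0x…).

FIX = (r5, 0xde)

0: ✓ CMP  NZCV=0010
1: ✓ MOVHI  r0←0x0d
2: · MOVCC
3: · ADDLS
4: ✓ CMP  NZCV=0110
5: ✓ MOVGE  r0←0x27
6: ✓ SUBGE  r4←0xb0
7: · SUBGT
8: ✓ CMP  NZCV=1000
9: · ADDHI
10: ✓ MOVVC  r0←0x7f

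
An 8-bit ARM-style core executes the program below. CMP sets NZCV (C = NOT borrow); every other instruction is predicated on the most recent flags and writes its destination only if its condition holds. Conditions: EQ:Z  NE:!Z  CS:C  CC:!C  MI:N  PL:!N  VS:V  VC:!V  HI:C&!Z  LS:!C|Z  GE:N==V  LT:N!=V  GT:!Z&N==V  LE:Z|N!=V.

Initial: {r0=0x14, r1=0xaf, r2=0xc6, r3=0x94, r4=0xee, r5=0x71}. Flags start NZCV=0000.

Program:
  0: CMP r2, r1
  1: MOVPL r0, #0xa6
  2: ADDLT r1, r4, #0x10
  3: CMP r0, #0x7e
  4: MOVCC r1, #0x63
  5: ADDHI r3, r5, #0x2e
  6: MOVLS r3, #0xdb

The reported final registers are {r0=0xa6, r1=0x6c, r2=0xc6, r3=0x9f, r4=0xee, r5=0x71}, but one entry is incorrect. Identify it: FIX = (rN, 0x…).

FIX = (r1, 0xaf)

[0] flags=0010 → (cmp)
[1] flags=0010 PL?T → r0=0xa6
[2] flags=0010 LT?F → skip
[3] flags=0011 → (cmp)
[4] flags=0011 CC?F → skip
[5] flags=0011 HI?T → r3=0x9f
[6] flags=0011 LS?F → skip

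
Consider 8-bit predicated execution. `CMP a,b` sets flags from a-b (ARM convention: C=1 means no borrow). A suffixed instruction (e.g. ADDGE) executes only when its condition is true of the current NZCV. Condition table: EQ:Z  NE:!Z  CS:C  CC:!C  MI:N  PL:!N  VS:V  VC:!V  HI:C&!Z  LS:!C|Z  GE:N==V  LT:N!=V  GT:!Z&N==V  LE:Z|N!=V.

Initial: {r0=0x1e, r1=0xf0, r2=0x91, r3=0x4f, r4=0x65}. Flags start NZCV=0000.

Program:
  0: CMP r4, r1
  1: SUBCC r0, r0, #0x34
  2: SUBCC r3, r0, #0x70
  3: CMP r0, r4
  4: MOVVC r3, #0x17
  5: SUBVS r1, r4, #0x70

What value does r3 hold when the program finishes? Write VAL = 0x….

0: ✓ CMP  NZCV=0000
1: ✓ SUBCC  r0←0xea
2: ✓ SUBCC  r3←0x7a
3: ✓ CMP  NZCV=1010
4: ✓ MOVVC  r3←0x17
5: · SUBVS

VAL = 0x17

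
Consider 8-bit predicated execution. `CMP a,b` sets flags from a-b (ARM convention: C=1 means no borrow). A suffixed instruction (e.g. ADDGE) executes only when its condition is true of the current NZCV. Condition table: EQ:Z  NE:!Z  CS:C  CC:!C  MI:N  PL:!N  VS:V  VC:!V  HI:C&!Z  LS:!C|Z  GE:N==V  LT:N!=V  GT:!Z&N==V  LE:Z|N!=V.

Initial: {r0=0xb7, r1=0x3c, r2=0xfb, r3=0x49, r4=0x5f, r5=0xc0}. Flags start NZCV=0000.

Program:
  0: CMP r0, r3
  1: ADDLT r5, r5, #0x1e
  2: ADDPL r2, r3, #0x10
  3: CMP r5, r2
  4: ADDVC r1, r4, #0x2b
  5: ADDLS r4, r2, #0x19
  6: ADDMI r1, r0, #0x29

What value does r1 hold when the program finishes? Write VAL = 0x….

[0] flags=0011 → (cmp)
[1] flags=0011 LT?T → r5=0xde
[2] flags=0011 PL?T → r2=0x59
[3] flags=1010 → (cmp)
[4] flags=1010 VC?T → r1=0x8a
[5] flags=1010 LS?F → skip
[6] flags=1010 MI?T → r1=0xe0

VAL = 0xe0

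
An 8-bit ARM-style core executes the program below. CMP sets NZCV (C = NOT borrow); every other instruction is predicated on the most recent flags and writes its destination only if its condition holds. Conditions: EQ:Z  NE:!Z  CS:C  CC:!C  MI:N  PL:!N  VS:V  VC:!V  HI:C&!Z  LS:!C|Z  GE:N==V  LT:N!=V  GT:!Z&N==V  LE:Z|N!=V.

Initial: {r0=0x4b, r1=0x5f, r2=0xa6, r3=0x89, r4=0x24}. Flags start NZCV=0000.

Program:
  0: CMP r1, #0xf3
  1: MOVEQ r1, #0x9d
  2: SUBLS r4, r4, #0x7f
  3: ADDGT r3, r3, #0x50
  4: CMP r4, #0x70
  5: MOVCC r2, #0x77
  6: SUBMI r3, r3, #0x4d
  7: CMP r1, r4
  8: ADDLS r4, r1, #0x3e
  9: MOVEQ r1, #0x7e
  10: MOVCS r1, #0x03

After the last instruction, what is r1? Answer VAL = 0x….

VAL = 0x5f

[0] flags=0000 → (cmp)
[1] flags=0000 EQ?F → skip
[2] flags=0000 LS?T → r4=0xa5
[3] flags=0000 GT?T → r3=0xd9
[4] flags=0011 → (cmp)
[5] flags=0011 CC?F → skip
[6] flags=0011 MI?F → skip
[7] flags=1001 → (cmp)
[8] flags=1001 LS?T → r4=0x9d
[9] flags=1001 EQ?F → skip
[10] flags=1001 CS?F → skip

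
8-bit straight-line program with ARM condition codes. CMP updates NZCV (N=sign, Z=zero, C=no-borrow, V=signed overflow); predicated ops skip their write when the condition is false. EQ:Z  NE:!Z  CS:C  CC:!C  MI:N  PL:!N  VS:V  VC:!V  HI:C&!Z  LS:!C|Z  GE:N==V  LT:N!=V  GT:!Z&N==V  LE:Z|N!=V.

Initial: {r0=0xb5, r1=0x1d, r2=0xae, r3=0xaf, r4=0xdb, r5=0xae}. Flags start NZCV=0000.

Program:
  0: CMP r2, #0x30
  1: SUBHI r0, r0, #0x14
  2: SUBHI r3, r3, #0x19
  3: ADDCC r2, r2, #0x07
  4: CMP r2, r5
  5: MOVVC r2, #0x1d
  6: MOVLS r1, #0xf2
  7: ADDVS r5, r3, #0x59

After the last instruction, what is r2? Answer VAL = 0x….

0: ✓ CMP  NZCV=0011
1: ✓ SUBHI  r0←0xa1
2: ✓ SUBHI  r3←0x96
3: · ADDCC
4: ✓ CMP  NZCV=0110
5: ✓ MOVVC  r2←0x1d
6: ✓ MOVLS  r1←0xf2
7: · ADDVS

VAL = 0x1d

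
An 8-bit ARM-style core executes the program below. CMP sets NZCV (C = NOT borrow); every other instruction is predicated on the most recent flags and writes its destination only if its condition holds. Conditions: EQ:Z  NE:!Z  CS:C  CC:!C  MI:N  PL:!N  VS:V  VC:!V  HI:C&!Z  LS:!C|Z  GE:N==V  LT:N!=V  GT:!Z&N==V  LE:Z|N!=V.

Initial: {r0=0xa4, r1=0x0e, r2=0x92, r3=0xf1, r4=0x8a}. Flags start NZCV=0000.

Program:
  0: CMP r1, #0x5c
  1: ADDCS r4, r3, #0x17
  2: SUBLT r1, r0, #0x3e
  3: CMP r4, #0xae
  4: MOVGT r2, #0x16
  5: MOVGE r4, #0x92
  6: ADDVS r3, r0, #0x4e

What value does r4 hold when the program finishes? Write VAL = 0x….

0: ✓ CMP  NZCV=1000
1: · ADDCS
2: ✓ SUBLT  r1←0x66
3: ✓ CMP  NZCV=1000
4: · MOVGT
5: · MOVGE
6: · ADDVS

VAL = 0x8a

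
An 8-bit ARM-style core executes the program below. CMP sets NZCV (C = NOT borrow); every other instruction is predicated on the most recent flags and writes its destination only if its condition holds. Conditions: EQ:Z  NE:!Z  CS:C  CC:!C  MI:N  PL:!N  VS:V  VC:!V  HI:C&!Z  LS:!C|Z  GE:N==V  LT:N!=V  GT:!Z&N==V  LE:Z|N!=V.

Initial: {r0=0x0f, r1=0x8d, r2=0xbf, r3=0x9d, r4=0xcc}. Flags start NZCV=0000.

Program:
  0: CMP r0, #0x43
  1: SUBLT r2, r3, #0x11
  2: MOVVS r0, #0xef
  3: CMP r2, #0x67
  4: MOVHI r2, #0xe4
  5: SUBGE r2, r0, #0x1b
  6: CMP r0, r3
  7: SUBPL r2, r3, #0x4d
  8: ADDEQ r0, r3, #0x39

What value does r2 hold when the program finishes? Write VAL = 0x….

[0] flags=1000 → (cmp)
[1] flags=1000 LT?T → r2=0x8c
[2] flags=1000 VS?F → skip
[3] flags=0011 → (cmp)
[4] flags=0011 HI?T → r2=0xe4
[5] flags=0011 GE?F → skip
[6] flags=0000 → (cmp)
[7] flags=0000 PL?T → r2=0x50
[8] flags=0000 EQ?F → skip

VAL = 0x50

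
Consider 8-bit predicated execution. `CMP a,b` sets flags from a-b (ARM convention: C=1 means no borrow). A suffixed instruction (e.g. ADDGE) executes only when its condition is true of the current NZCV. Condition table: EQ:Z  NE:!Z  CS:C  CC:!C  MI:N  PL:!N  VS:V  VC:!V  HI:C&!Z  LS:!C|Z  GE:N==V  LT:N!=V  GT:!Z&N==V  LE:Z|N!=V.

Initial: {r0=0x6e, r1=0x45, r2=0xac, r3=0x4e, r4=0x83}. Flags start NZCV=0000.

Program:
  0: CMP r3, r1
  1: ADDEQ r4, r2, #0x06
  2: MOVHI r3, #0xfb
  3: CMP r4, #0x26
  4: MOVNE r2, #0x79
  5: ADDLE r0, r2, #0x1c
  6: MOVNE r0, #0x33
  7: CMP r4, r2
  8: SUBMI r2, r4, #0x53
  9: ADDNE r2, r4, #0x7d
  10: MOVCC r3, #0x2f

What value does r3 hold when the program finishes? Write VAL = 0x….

VAL = 0xfb

[0] flags=0010 → (cmp)
[1] flags=0010 EQ?F → skip
[2] flags=0010 HI?T → r3=0xfb
[3] flags=0011 → (cmp)
[4] flags=0011 NE?T → r2=0x79
[5] flags=0011 LE?T → r0=0x95
[6] flags=0011 NE?T → r0=0x33
[7] flags=0011 → (cmp)
[8] flags=0011 MI?F → skip
[9] flags=0011 NE?T → r2=0x00
[10] flags=0011 CC?F → skip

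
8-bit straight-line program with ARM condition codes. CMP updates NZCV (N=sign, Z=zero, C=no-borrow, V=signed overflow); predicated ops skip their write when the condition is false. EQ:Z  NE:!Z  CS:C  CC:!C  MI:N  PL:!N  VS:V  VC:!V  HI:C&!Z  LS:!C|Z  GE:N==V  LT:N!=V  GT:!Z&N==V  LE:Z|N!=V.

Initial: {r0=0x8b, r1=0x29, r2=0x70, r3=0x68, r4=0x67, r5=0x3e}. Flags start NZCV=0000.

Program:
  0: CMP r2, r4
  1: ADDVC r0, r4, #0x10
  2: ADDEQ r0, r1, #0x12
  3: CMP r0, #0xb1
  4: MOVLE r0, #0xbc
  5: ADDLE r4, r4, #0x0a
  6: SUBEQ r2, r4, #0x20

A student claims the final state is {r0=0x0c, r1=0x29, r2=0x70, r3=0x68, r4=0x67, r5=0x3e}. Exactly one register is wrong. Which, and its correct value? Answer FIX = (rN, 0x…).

FIX = (r0, 0x77)

[0] flags=0010 → (cmp)
[1] flags=0010 VC?T → r0=0x77
[2] flags=0010 EQ?F → skip
[3] flags=1001 → (cmp)
[4] flags=1001 LE?F → skip
[5] flags=1001 LE?F → skip
[6] flags=1001 EQ?F → skip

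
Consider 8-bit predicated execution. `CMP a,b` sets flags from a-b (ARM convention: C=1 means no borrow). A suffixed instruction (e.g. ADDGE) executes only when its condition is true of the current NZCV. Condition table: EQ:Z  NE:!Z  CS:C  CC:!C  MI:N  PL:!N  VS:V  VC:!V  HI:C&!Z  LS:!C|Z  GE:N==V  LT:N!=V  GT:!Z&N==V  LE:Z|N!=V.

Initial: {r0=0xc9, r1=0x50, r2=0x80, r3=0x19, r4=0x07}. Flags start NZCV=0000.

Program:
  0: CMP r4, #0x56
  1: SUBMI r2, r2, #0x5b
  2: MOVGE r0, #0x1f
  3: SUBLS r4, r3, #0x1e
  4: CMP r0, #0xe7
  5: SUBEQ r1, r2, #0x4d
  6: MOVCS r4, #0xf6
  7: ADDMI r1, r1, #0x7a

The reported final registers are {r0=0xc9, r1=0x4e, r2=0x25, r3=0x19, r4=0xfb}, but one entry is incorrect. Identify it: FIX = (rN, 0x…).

0: ✓ CMP  NZCV=1000
1: ✓ SUBMI  r2←0x25
2: · MOVGE
3: ✓ SUBLS  r4←0xfb
4: ✓ CMP  NZCV=1000
5: · SUBEQ
6: · MOVCS
7: ✓ ADDMI  r1←0xca

FIX = (r1, 0xca)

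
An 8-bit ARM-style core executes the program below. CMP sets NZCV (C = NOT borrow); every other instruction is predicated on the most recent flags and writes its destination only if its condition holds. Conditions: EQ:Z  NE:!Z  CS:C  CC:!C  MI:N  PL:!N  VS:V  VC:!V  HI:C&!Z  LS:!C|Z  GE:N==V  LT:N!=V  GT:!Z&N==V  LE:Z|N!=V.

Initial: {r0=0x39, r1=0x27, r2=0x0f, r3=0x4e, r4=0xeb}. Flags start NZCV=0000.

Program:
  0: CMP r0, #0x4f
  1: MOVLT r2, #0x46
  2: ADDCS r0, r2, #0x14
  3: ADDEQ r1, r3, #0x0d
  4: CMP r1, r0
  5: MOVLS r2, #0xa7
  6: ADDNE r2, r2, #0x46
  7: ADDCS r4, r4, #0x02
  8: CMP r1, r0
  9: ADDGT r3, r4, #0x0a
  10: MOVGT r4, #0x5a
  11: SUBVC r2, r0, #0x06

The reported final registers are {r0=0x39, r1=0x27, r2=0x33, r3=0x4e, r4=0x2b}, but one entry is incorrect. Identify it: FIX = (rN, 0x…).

FIX = (r4, 0xeb)

[0] flags=1000 → (cmp)
[1] flags=1000 LT?T → r2=0x46
[2] flags=1000 CS?F → skip
[3] flags=1000 EQ?F → skip
[4] flags=1000 → (cmp)
[5] flags=1000 LS?T → r2=0xa7
[6] flags=1000 NE?T → r2=0xed
[7] flags=1000 CS?F → skip
[8] flags=1000 → (cmp)
[9] flags=1000 GT?F → skip
[10] flags=1000 GT?F → skip
[11] flags=1000 VC?T → r2=0x33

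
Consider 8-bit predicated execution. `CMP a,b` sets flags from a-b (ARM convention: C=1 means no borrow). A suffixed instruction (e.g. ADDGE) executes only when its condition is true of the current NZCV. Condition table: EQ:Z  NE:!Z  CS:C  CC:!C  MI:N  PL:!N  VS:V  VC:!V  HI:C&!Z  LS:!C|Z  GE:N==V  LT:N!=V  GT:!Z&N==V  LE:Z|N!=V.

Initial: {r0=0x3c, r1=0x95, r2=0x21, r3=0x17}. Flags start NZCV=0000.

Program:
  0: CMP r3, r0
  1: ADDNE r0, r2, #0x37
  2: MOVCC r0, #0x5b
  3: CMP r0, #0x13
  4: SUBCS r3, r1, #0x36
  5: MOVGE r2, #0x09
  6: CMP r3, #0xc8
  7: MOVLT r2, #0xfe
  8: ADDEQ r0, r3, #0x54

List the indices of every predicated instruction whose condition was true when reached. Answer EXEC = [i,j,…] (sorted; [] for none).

EXEC = [1,2,4,5]

[0] flags=1000 → (cmp)
[1] flags=1000 NE?T → r0=0x58
[2] flags=1000 CC?T → r0=0x5b
[3] flags=0010 → (cmp)
[4] flags=0010 CS?T → r3=0x5f
[5] flags=0010 GE?T → r2=0x09
[6] flags=1001 → (cmp)
[7] flags=1001 LT?F → skip
[8] flags=1001 EQ?F → skip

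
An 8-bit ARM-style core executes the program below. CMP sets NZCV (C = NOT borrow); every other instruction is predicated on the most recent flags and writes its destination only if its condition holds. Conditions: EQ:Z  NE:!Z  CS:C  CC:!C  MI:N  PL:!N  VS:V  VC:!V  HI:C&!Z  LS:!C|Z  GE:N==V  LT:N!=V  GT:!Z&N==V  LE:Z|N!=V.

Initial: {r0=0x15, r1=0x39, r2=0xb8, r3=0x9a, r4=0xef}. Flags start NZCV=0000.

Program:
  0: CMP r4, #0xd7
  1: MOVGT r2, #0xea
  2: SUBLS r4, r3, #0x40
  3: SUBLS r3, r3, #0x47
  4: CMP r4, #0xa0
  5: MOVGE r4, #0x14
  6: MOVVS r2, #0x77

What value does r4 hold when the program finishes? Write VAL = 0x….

0: ✓ CMP  NZCV=0010
1: ✓ MOVGT  r2←0xea
2: · SUBLS
3: · SUBLS
4: ✓ CMP  NZCV=0010
5: ✓ MOVGE  r4←0x14
6: · MOVVS

VAL = 0x14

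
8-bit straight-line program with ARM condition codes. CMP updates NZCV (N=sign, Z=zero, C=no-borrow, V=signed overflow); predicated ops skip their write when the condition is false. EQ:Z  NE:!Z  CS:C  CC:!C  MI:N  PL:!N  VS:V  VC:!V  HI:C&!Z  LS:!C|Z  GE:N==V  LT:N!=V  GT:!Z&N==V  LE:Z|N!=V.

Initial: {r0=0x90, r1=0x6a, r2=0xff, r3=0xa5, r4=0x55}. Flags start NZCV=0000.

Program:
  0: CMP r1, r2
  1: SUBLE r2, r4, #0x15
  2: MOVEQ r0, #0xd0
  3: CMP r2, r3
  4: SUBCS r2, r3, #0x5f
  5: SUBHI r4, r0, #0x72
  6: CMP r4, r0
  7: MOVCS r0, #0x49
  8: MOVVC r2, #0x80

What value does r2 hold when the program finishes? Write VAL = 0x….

0: ✓ CMP  NZCV=0000
1: · SUBLE
2: · MOVEQ
3: ✓ CMP  NZCV=0010
4: ✓ SUBCS  r2←0x46
5: ✓ SUBHI  r4←0x1e
6: ✓ CMP  NZCV=1001
7: · MOVCS
8: · MOVVC

VAL = 0x46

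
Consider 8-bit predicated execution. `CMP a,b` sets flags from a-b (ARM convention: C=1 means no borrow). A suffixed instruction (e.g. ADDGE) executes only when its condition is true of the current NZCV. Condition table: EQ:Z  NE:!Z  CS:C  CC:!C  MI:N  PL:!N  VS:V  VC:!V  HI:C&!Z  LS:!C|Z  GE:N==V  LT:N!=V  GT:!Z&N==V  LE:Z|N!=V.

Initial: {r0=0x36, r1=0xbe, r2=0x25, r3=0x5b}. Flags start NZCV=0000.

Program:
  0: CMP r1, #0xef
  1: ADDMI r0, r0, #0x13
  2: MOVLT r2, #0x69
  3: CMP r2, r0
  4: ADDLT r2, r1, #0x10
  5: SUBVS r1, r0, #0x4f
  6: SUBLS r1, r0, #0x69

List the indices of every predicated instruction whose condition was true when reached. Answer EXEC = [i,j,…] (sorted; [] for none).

[0] flags=1000 → (cmp)
[1] flags=1000 MI?T → r0=0x49
[2] flags=1000 LT?T → r2=0x69
[3] flags=0010 → (cmp)
[4] flags=0010 LT?F → skip
[5] flags=0010 VS?F → skip
[6] flags=0010 LS?F → skip

EXEC = [1,2]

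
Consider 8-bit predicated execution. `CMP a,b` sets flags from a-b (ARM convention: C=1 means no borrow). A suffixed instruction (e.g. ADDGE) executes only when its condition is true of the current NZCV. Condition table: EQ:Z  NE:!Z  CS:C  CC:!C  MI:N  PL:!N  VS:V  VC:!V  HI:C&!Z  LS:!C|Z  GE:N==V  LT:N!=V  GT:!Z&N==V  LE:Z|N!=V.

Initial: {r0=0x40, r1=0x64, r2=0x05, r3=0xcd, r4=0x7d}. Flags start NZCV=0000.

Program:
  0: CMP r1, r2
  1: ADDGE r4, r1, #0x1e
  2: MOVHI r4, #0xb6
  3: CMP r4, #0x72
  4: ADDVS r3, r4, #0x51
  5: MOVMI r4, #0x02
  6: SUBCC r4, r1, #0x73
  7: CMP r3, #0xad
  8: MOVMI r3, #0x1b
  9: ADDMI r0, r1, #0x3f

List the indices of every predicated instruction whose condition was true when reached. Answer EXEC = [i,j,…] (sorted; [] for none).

[0] flags=0010 → (cmp)
[1] flags=0010 GE?T → r4=0x82
[2] flags=0010 HI?T → r4=0xb6
[3] flags=0011 → (cmp)
[4] flags=0011 VS?T → r3=0x07
[5] flags=0011 MI?F → skip
[6] flags=0011 CC?F → skip
[7] flags=0000 → (cmp)
[8] flags=0000 MI?F → skip
[9] flags=0000 MI?F → skip

EXEC = [1,2,4]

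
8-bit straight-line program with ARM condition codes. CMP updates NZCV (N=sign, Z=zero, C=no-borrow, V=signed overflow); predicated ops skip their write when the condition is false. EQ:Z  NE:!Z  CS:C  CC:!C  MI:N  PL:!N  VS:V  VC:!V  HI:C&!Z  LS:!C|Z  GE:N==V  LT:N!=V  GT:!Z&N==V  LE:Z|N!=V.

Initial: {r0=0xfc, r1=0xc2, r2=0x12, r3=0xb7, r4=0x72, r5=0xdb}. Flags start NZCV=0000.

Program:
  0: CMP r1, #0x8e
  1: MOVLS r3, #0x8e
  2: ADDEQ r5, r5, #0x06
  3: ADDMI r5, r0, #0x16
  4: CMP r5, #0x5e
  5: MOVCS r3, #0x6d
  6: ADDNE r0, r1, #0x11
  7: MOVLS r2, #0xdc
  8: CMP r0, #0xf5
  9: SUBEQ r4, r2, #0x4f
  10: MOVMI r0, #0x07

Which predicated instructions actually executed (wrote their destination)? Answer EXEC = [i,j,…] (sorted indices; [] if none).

[0] flags=0010 → (cmp)
[1] flags=0010 LS?F → skip
[2] flags=0010 EQ?F → skip
[3] flags=0010 MI?F → skip
[4] flags=0011 → (cmp)
[5] flags=0011 CS?T → r3=0x6d
[6] flags=0011 NE?T → r0=0xd3
[7] flags=0011 LS?F → skip
[8] flags=1000 → (cmp)
[9] flags=1000 EQ?F → skip
[10] flags=1000 MI?T → r0=0x07

EXEC = [5,6,10]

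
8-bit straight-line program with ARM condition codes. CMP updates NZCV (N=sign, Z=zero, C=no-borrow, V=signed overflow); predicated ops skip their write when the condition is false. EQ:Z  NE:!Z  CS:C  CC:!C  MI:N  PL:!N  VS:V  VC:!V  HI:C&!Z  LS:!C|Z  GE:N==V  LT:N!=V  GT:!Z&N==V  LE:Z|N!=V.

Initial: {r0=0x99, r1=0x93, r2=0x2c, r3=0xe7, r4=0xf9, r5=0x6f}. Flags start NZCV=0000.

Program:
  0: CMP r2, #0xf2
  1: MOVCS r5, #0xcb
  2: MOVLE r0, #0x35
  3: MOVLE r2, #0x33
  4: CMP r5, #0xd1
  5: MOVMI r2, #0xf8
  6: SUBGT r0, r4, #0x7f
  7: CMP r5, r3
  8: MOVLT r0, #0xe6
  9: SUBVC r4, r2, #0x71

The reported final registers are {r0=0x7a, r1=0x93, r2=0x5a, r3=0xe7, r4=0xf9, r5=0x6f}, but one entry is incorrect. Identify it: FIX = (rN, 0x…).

0: ✓ CMP  NZCV=0000
1: · MOVCS
2: · MOVLE
3: · MOVLE
4: ✓ CMP  NZCV=1001
5: ✓ MOVMI  r2←0xf8
6: ✓ SUBGT  r0←0x7a
7: ✓ CMP  NZCV=1001
8: · MOVLT
9: · SUBVC

FIX = (r2, 0xf8)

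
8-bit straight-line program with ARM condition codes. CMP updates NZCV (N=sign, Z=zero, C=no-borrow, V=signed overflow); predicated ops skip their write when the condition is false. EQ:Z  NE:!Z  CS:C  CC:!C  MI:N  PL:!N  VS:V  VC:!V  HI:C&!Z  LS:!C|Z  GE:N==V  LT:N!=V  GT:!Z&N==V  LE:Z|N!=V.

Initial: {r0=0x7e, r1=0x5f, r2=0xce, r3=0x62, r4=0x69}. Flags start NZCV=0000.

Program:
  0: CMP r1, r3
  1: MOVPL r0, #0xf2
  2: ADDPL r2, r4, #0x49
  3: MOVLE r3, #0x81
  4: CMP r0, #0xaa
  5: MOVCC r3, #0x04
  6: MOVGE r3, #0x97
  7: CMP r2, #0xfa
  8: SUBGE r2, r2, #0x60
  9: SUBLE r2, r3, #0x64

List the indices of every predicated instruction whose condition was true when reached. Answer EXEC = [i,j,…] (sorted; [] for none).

EXEC = [3,5,6,9]

[0] flags=1000 → (cmp)
[1] flags=1000 PL?F → skip
[2] flags=1000 PL?F → skip
[3] flags=1000 LE?T → r3=0x81
[4] flags=1001 → (cmp)
[5] flags=1001 CC?T → r3=0x04
[6] flags=1001 GE?T → r3=0x97
[7] flags=1000 → (cmp)
[8] flags=1000 GE?F → skip
[9] flags=1000 LE?T → r2=0x33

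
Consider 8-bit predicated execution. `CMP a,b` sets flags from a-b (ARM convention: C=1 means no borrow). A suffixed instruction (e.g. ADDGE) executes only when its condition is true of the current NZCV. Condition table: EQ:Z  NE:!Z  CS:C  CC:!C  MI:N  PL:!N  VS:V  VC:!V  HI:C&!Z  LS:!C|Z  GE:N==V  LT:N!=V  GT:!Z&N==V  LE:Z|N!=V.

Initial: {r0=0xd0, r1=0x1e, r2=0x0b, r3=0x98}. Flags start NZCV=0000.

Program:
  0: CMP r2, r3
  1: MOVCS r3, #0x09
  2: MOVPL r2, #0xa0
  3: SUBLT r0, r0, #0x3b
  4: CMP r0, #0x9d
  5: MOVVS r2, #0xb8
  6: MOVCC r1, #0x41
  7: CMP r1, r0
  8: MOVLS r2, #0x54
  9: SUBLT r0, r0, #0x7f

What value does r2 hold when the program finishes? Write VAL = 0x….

VAL = 0x54

[0] flags=0000 → (cmp)
[1] flags=0000 CS?F → skip
[2] flags=0000 PL?T → r2=0xa0
[3] flags=0000 LT?F → skip
[4] flags=0010 → (cmp)
[5] flags=0010 VS?F → skip
[6] flags=0010 CC?F → skip
[7] flags=0000 → (cmp)
[8] flags=0000 LS?T → r2=0x54
[9] flags=0000 LT?F → skip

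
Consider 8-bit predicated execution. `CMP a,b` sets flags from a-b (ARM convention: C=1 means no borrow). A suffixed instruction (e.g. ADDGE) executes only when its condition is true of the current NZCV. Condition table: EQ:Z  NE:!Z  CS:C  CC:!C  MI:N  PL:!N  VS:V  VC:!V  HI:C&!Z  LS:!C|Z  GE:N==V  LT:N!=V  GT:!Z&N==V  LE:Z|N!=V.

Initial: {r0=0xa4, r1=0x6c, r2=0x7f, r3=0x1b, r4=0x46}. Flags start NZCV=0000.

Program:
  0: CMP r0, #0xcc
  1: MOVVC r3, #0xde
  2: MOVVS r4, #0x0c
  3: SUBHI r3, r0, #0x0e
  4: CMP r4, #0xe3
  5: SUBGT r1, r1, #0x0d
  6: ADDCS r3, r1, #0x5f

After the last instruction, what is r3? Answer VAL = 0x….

[0] flags=1000 → (cmp)
[1] flags=1000 VC?T → r3=0xde
[2] flags=1000 VS?F → skip
[3] flags=1000 HI?F → skip
[4] flags=0000 → (cmp)
[5] flags=0000 GT?T → r1=0x5f
[6] flags=0000 CS?F → skip

VAL = 0xde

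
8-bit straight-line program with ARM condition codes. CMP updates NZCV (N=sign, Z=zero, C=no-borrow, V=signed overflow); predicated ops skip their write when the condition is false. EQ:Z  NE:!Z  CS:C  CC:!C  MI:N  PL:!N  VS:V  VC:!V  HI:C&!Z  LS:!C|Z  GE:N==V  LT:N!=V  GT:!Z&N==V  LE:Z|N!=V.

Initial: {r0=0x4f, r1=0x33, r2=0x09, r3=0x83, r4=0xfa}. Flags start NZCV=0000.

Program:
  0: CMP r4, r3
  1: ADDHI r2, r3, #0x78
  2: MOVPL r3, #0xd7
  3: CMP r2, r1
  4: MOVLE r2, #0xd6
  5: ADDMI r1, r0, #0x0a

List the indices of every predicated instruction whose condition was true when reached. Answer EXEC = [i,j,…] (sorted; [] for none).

EXEC = [1,2,4,5]

0: ✓ CMP  NZCV=0010
1: ✓ ADDHI  r2←0xfb
2: ✓ MOVPL  r3←0xd7
3: ✓ CMP  NZCV=1010
4: ✓ MOVLE  r2←0xd6
5: ✓ ADDMI  r1←0x59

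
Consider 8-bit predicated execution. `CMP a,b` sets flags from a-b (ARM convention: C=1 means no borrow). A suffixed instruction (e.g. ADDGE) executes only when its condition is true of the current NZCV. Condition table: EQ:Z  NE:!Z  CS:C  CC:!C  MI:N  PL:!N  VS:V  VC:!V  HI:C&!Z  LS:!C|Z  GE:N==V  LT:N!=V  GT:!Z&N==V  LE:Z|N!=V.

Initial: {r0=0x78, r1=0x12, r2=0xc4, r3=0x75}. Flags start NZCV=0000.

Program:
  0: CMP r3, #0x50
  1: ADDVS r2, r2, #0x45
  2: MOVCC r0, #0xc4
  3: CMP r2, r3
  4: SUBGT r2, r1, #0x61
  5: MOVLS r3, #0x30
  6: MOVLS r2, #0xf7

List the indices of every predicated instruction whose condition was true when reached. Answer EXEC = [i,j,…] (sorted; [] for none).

[0] flags=0010 → (cmp)
[1] flags=0010 VS?F → skip
[2] flags=0010 CC?F → skip
[3] flags=0011 → (cmp)
[4] flags=0011 GT?F → skip
[5] flags=0011 LS?F → skip
[6] flags=0011 LS?F → skip

EXEC = []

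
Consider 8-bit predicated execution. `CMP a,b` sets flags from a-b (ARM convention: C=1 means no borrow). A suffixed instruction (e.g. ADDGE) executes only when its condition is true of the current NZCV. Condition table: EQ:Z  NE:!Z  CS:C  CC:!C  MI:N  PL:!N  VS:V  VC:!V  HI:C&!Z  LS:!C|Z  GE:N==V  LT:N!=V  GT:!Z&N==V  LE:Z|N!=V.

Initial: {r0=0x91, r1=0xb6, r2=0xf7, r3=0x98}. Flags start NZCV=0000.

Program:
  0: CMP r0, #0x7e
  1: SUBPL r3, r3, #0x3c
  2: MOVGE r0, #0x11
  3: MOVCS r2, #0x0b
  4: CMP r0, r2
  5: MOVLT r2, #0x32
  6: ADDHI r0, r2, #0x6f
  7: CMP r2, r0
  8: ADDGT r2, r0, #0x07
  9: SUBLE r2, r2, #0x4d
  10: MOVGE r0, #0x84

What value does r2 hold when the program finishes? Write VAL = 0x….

VAL = 0xa8

0: ✓ CMP  NZCV=0011
1: ✓ SUBPL  r3←0x5c
2: · MOVGE
3: ✓ MOVCS  r2←0x0b
4: ✓ CMP  NZCV=1010
5: ✓ MOVLT  r2←0x32
6: ✓ ADDHI  r0←0xa1
7: ✓ CMP  NZCV=1001
8: ✓ ADDGT  r2←0xa8
9: · SUBLE
10: ✓ MOVGE  r0←0x84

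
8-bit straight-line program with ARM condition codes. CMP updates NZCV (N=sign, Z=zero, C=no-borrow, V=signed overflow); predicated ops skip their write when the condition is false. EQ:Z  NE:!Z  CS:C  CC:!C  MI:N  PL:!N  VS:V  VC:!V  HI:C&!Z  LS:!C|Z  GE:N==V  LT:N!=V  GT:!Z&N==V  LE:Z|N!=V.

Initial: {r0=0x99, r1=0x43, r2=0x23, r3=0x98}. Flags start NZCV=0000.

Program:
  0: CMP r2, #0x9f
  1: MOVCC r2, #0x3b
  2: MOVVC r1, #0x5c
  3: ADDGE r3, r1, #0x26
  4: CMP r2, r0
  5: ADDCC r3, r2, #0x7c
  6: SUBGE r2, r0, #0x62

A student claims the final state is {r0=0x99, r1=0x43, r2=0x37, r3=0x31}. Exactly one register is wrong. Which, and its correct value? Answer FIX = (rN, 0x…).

FIX = (r3, 0xb7)

[0] flags=1001 → (cmp)
[1] flags=1001 CC?T → r2=0x3b
[2] flags=1001 VC?F → skip
[3] flags=1001 GE?T → r3=0x69
[4] flags=1001 → (cmp)
[5] flags=1001 CC?T → r3=0xb7
[6] flags=1001 GE?T → r2=0x37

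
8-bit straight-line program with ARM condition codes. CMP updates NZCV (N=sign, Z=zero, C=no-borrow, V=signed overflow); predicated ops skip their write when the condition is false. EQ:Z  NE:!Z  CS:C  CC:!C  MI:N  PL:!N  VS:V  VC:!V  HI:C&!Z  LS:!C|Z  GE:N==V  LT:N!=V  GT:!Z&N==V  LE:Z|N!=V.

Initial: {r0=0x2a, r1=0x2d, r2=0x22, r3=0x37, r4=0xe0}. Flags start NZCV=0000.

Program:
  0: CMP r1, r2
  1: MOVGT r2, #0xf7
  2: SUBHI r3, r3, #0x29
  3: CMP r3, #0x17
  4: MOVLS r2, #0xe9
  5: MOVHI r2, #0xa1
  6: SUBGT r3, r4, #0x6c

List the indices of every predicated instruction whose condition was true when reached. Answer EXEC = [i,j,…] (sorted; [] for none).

[0] flags=0010 → (cmp)
[1] flags=0010 GT?T → r2=0xf7
[2] flags=0010 HI?T → r3=0x0e
[3] flags=1000 → (cmp)
[4] flags=1000 LS?T → r2=0xe9
[5] flags=1000 HI?F → skip
[6] flags=1000 GT?F → skip

EXEC = [1,2,4]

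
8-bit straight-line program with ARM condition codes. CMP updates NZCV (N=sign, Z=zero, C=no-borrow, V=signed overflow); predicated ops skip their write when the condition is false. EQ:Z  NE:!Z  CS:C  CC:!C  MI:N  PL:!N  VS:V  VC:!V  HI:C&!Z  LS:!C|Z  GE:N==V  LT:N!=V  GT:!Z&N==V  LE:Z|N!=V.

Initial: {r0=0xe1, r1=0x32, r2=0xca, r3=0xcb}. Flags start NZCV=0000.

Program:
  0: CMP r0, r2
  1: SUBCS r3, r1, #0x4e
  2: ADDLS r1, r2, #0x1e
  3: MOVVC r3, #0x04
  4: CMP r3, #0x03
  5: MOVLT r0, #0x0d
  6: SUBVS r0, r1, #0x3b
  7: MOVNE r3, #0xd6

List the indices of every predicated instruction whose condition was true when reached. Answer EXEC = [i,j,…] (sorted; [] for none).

EXEC = [1,3,7]

[0] flags=0010 → (cmp)
[1] flags=0010 CS?T → r3=0xe4
[2] flags=0010 LS?F → skip
[3] flags=0010 VC?T → r3=0x04
[4] flags=0010 → (cmp)
[5] flags=0010 LT?F → skip
[6] flags=0010 VS?F → skip
[7] flags=0010 NE?T → r3=0xd6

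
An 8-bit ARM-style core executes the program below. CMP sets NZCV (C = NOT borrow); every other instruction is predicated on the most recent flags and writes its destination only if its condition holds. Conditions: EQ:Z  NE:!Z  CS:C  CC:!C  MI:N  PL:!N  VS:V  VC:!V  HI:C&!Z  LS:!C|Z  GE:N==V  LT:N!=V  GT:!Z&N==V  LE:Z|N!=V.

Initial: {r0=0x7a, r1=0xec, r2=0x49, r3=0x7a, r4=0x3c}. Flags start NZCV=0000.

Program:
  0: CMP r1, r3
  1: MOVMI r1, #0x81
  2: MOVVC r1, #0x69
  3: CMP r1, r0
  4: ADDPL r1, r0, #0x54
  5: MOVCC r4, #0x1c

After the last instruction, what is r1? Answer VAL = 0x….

VAL = 0xce

[0] flags=0011 → (cmp)
[1] flags=0011 MI?F → skip
[2] flags=0011 VC?F → skip
[3] flags=0011 → (cmp)
[4] flags=0011 PL?T → r1=0xce
[5] flags=0011 CC?F → skip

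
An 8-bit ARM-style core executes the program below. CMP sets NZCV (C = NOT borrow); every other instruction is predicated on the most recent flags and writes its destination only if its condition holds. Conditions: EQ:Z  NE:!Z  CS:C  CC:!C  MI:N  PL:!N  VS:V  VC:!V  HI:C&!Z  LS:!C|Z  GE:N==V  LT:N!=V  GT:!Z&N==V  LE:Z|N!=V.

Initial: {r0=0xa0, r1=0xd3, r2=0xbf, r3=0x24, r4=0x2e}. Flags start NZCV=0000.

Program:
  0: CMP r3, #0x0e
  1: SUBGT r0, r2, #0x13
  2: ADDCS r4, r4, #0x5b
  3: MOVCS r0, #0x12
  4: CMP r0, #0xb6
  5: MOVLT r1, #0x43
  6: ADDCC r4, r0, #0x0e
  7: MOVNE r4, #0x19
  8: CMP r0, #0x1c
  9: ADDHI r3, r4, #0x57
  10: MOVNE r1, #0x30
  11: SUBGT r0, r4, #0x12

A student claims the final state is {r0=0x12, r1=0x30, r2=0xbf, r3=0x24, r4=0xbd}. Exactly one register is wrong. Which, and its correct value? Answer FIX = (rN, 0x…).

0: ✓ CMP  NZCV=0010
1: ✓ SUBGT  r0←0xac
2: ✓ ADDCS  r4←0x89
3: ✓ MOVCS  r0←0x12
4: ✓ CMP  NZCV=0000
5: · MOVLT
6: ✓ ADDCC  r4←0x20
7: ✓ MOVNE  r4←0x19
8: ✓ CMP  NZCV=1000
9: · ADDHI
10: ✓ MOVNE  r1←0x30
11: · SUBGT

FIX = (r4, 0x19)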